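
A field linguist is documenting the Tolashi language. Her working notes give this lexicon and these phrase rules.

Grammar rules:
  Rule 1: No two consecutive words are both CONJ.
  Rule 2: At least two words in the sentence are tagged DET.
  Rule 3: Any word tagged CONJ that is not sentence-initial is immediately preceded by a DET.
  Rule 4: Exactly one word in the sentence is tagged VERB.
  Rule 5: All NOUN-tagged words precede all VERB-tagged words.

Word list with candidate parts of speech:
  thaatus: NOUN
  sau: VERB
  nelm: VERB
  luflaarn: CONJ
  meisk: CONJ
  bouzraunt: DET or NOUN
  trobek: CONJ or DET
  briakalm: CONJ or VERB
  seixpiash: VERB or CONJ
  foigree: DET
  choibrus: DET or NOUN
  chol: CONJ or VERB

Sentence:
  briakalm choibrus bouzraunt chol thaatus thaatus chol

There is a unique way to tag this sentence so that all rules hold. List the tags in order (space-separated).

CONJ DET DET CONJ NOUN NOUN VERB

Candidates per position — 1:briakalm {CONJ,VERB}; 2:choibrus {DET,NOUN}; 3:bouzraunt {DET,NOUN}; 4:chol {CONJ,VERB}; 5:thaatus {NOUN}; 6:thaatus {NOUN}; 7:chol {CONJ,VERB}.
At position 1, choosing VERB makes rule 5 impossible to satisfy; hence CONJ.
At position 2, choosing NOUN makes rule 2 impossible to satisfy; hence DET.
At position 3, choosing NOUN makes rule 2 impossible to satisfy; hence DET.
At position 4, choosing VERB makes rule 5 impossible to satisfy; hence CONJ.
At position 7, choosing CONJ makes rule 3 impossible to satisfy; hence VERB.
The unique satisfying tagging is: CONJ DET DET CONJ NOUN NOUN VERB.
Rule-by-rule: rule 1 satisfied; rule 2 satisfied; rule 3 satisfied; rule 4 satisfied; rule 5 satisfied.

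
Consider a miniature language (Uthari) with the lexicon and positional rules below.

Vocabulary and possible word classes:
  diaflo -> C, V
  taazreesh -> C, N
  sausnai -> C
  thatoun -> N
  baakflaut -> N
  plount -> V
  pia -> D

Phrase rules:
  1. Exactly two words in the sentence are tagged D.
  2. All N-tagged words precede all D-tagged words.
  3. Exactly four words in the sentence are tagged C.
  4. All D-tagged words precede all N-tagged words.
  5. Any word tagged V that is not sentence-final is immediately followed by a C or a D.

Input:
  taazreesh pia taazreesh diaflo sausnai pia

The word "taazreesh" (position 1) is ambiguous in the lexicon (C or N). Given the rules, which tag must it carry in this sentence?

C

Candidates per position — 1:taazreesh {C,N}; 2:pia {D}; 3:taazreesh {C,N}; 4:diaflo {C,V}; 5:sausnai {C}; 6:pia {D}.
Position 1: tagging it N would leave rule 3 unsatisfiable, so it must be C.
Position 3: tagging it N would leave rule 2 unsatisfiable, so it must be C.
Position 4: tagging it V would leave rule 3 unsatisfiable, so it must be C.
That leaves exactly one tagging: C D C C C D.
Checking: rule 1 ✓; rule 2 ✓; rule 3 ✓; rule 4 ✓; rule 5 ✓.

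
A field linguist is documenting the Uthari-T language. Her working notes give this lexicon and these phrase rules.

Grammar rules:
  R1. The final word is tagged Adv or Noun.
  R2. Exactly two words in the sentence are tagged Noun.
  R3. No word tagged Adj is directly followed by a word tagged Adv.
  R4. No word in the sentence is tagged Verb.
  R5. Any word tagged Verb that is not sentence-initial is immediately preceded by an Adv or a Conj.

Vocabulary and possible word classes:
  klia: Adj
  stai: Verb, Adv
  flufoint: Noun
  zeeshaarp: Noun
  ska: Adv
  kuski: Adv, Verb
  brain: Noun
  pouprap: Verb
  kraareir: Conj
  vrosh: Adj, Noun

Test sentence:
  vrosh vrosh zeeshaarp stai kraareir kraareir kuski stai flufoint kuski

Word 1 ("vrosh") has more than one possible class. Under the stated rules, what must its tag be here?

Adj

Candidates per position — 1:vrosh {Adj,Noun}; 2:vrosh {Adj,Noun}; 3:zeeshaarp {Noun}; 4:stai {Verb,Adv}; 5:kraareir {Conj}; 6:kraareir {Conj}; 7:kuski {Adv,Verb}; 8:stai {Verb,Adv}; 9:flufoint {Noun}; 10:kuski {Adv,Verb}.
Word 1 cannot be Noun — rule 2 would then fail for every completion. It is Adj.
Word 2 cannot be Noun — rule 2 would then fail for every completion. It is Adj.
Word 4 cannot be Verb — rule 4 would then fail for every completion. It is Adv.
Word 7 cannot be Verb — rule 4 would then fail for every completion. It is Adv.
Word 8 cannot be Verb — rule 4 would then fail for every completion. It is Adv.
Word 10 cannot be Verb — rule 1 would then fail for every completion. It is Adv.
That leaves exactly one tagging: Adj Adj Noun Adv Conj Conj Adv Adv Noun Adv.
Verifying each rule — rule 1 holds; rule 2 holds; rule 3 holds; rule 4 holds; rule 5 holds.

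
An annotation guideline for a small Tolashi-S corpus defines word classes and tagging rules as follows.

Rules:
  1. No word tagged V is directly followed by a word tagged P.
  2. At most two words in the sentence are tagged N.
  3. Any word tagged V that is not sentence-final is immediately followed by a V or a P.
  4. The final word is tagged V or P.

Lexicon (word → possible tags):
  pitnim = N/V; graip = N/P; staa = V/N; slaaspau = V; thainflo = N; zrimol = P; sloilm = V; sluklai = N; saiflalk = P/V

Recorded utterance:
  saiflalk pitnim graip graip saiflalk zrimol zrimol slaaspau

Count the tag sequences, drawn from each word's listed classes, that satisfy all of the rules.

Candidates per position — 1:saiflalk {P,V}; 2:pitnim {N,V}; 3:graip {N,P}; 4:graip {N,P}; 5:saiflalk {P,V}; 6:zrimol {P}; 7:zrimol {P}; 8:slaaspau {V}.
There are 32 candidate sequences in total.
The sequences that satisfy every rule: P N N P P P P V; P N P N P P P V; P N P P P P P V.
Count = 3.

3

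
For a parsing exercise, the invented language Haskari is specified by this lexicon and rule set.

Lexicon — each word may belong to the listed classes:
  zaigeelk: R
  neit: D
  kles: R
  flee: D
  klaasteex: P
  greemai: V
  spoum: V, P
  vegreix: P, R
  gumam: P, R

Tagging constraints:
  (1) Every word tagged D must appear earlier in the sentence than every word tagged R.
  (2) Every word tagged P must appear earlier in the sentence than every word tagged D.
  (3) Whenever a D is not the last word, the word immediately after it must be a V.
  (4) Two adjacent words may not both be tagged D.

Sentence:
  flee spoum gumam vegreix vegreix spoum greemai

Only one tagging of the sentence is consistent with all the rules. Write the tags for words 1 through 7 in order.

Candidates per position — 1:flee {D}; 2:spoum {V,P}; 3:gumam {P,R}; 4:vegreix {P,R}; 5:vegreix {P,R}; 6:spoum {V,P}; 7:greemai {V}.
At position 2, choosing P makes rule 2 impossible to satisfy; hence V.
At position 3, choosing P makes rule 2 impossible to satisfy; hence R.
At position 4, choosing P makes rule 2 impossible to satisfy; hence R.
At position 5, choosing P makes rule 2 impossible to satisfy; hence R.
At position 6, choosing P makes rule 2 impossible to satisfy; hence V.
So the tagging must be: D V R R R V V.
Verifying each rule — rule 1 holds; rule 2 holds; rule 3 holds; rule 4 holds.

D V R R R V V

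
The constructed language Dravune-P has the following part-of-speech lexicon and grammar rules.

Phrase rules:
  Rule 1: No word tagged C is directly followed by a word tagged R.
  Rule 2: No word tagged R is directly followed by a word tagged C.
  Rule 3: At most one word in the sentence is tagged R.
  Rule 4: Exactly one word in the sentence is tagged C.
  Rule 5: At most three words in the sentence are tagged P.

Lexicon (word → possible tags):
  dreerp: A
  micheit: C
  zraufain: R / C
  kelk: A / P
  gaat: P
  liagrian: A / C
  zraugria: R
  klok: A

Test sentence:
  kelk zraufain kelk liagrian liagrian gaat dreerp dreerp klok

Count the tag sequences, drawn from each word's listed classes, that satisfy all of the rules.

12

Candidates per position — 1:kelk {A,P}; 2:zraufain {R,C}; 3:kelk {A,P}; 4:liagrian {A,C}; 5:liagrian {A,C}; 6:gaat {P}; 7:dreerp {A}; 8:dreerp {A}; 9:klok {A}.
There are 32 candidate sequences in total.
Checking each against the rules leaves 12 sequences.
Count = 12.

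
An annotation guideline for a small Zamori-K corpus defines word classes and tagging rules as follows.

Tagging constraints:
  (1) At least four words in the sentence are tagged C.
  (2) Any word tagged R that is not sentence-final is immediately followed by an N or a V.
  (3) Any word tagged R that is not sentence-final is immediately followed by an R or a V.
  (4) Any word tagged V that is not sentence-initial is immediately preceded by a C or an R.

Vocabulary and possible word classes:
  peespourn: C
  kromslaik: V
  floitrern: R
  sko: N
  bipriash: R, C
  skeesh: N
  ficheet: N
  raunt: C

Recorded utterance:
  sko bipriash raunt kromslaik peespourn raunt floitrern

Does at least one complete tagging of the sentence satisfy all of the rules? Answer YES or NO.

Candidates per position — 1:sko {N}; 2:bipriash {R,C}; 3:raunt {C}; 4:kromslaik {V}; 5:peespourn {C}; 6:raunt {C}; 7:floitrern {R}.
One satisfying assignment: N C C V C C R.
Verifying each rule — rule 1 ✓; rule 2 ✓; rule 3 ✓; rule 4 ✓.

YES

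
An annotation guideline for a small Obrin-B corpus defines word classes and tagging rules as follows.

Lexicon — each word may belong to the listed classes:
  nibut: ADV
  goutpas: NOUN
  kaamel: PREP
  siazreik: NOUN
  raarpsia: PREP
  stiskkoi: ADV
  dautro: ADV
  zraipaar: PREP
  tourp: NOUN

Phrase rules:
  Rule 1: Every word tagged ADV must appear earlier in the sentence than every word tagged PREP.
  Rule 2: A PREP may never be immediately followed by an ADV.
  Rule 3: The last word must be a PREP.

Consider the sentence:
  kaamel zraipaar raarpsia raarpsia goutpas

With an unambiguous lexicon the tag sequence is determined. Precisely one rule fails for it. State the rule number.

Fixed tagging: PREP PREP PREP PREP NOUN.
Rule check: R1 ✓, R2 ✓, R3 ✗.
Only rule 3 fails.

3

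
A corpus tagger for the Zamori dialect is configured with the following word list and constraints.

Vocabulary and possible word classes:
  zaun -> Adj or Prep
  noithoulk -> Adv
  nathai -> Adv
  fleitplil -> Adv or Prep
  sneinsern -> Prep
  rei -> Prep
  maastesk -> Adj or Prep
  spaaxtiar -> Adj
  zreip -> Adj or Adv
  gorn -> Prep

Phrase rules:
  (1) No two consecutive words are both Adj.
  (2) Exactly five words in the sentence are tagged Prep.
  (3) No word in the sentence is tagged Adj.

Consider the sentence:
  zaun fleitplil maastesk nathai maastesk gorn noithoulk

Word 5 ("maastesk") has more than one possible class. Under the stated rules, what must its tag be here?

Prep

Candidates per position — 1:zaun {Adj,Prep}; 2:fleitplil {Adv,Prep}; 3:maastesk {Adj,Prep}; 4:nathai {Adv}; 5:maastesk {Adj,Prep}; 6:gorn {Prep}; 7:noithoulk {Adv}.
Word 1 cannot be Adj — rule 2 would then fail for every completion. It is Prep.
Word 2 cannot be Adv — rule 2 would then fail for every completion. It is Prep.
Word 3 cannot be Adj — rule 2 would then fail for every completion. It is Prep.
Word 5 cannot be Adj — rule 2 would then fail for every completion. It is Prep.
The only consistent sequence is: Prep Prep Prep Adv Prep Prep Adv.
Checking: rule 1 satisfied; rule 2 satisfied; rule 3 satisfied.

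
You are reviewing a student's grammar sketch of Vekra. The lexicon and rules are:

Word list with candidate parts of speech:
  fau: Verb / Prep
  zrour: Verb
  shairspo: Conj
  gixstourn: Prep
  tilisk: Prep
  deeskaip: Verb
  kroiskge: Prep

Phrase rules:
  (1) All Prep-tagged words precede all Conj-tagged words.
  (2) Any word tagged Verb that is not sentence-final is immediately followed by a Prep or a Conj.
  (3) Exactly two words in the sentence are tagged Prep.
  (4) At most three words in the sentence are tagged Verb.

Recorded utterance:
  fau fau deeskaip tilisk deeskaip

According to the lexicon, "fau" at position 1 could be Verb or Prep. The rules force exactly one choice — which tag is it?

Candidates per position — 1:fau {Verb,Prep}; 2:fau {Verb,Prep}; 3:deeskaip {Verb}; 4:tilisk {Prep}; 5:deeskaip {Verb}.
Word 2 cannot be Verb — rule 2 would then fail for every completion. It is Prep.
Word 1 cannot be Prep — rule 3 would then fail for every completion. It is Verb.
That leaves exactly one tagging: Verb Prep Verb Prep Verb.
Check: rule 1 ✓; rule 2 ✓; rule 3 ✓; rule 4 ✓.

Verb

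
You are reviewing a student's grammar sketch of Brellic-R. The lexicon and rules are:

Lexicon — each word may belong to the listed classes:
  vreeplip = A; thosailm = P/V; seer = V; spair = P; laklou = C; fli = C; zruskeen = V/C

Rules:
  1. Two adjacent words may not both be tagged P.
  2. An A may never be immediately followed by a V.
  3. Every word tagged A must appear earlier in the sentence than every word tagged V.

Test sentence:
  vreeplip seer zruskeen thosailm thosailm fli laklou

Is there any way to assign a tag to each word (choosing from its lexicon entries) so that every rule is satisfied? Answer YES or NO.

NO

Candidates per position — 1:vreeplip {A}; 2:seer {V}; 3:zruskeen {V,C}; 4:thosailm {P,V}; 5:thosailm {P,V}; 6:fli {C}; 7:laklou {C}.
Rule 2 cannot be satisfied by any choice of tags from the lexicon.
So there is no consistent tagging.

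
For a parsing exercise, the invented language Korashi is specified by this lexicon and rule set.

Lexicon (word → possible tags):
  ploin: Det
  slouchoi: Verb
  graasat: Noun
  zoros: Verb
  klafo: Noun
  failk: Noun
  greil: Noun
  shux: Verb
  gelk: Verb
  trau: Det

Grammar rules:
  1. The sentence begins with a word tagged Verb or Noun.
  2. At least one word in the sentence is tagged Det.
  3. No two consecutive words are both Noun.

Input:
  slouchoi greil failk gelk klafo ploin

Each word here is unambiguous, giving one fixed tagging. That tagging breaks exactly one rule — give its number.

Fixed tagging: Verb Noun Noun Verb Noun Det.
Rule check: R1 ✓, R2 ✓, R3 ✗.
Only rule 3 fails.

3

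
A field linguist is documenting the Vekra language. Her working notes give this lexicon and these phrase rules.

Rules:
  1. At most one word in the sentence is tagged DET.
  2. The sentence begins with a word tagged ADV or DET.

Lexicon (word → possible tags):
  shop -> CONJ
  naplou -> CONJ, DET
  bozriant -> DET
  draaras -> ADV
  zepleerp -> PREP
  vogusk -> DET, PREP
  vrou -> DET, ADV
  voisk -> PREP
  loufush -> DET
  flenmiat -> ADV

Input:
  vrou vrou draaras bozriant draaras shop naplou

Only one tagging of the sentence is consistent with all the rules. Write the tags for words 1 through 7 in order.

Candidates per position — 1:vrou {DET,ADV}; 2:vrou {DET,ADV}; 3:draaras {ADV}; 4:bozriant {DET}; 5:draaras {ADV}; 6:shop {CONJ}; 7:naplou {CONJ,DET}.
If word 1 were DET, no tagging could satisfy rule 1; so word 1 is ADV.
If word 2 were DET, no tagging could satisfy rule 1; so word 2 is ADV.
If word 7 were DET, no tagging could satisfy rule 1; so word 7 is CONJ.
The unique satisfying tagging is: ADV ADV ADV DET ADV CONJ CONJ.
Rule-by-rule: rule 1 ok; rule 2 ok.

ADV ADV ADV DET ADV CONJ CONJ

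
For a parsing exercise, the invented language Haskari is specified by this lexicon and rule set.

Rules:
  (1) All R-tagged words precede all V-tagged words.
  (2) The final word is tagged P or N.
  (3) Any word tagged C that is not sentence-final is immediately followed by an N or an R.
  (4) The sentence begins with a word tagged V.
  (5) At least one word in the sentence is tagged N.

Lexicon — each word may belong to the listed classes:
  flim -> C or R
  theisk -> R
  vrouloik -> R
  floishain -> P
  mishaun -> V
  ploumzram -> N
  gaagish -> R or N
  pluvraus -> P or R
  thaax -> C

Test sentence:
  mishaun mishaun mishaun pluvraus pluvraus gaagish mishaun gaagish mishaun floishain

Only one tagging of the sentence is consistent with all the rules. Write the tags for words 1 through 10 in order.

V V V P P N V N V P

Candidates per position — 1:mishaun {V}; 2:mishaun {V}; 3:mishaun {V}; 4:pluvraus {P,R}; 5:pluvraus {P,R}; 6:gaagish {R,N}; 7:mishaun {V}; 8:gaagish {R,N}; 9:mishaun {V}; 10:floishain {P}.
If word 4 were R, no tagging could satisfy rule 1; so word 4 is P.
If word 5 were R, no tagging could satisfy rule 1; so word 5 is P.
If word 6 were R, no tagging could satisfy rule 1; so word 6 is N.
If word 8 were R, no tagging could satisfy rule 1; so word 8 is N.
So the tagging must be: V V V P P N V N V P.
Check: rule 1 satisfied; rule 2 satisfied; rule 3 satisfied; rule 4 satisfied; rule 5 satisfied.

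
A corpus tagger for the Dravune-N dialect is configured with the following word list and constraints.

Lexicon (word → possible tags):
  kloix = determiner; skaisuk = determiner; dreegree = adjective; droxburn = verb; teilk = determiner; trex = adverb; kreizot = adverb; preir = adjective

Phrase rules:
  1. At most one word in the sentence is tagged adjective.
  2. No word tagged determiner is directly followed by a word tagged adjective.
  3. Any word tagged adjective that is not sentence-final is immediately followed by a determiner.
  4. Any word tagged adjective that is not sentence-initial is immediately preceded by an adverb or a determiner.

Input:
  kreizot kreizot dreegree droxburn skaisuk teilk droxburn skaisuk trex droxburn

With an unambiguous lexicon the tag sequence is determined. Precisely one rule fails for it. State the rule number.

Fixed tagging: adverb adverb adjective verb determiner determiner verb determiner adverb verb.
Rule check: R1 ✓, R2 ✓, R3 ✗, R4 ✓.
Only rule 3 fails.

3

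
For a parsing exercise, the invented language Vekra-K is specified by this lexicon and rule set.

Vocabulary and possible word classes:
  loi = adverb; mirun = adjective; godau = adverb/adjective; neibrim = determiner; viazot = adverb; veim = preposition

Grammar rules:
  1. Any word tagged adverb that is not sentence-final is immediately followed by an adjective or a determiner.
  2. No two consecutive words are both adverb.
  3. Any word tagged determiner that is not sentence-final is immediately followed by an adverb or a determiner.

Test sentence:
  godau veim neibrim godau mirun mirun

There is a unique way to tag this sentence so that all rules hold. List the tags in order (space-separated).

Candidates per position — 1:godau {adverb,adjective}; 2:veim {preposition}; 3:neibrim {determiner}; 4:godau {adverb,adjective}; 5:mirun {adjective}; 6:mirun {adjective}.
If word 1 were adverb, no tagging could satisfy rule 1; so word 1 is adjective.
If word 4 were adjective, no tagging could satisfy rule 3; so word 4 is adverb.
The only consistent sequence is: adjective preposition determiner adverb adjective adjective.
Rule-by-rule: rule 1 holds; rule 2 holds; rule 3 holds.

adjective preposition determiner adverb adjective adjective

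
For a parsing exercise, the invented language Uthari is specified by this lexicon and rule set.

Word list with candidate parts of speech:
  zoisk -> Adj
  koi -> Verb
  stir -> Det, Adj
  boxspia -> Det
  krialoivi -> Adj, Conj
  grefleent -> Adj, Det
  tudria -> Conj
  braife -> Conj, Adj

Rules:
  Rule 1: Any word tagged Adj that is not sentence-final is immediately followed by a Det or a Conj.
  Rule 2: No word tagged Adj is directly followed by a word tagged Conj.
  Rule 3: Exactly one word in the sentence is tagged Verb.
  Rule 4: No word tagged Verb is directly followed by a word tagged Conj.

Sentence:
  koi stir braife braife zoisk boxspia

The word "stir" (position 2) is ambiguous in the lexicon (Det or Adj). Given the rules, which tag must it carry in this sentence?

Det

Candidates per position — 1:koi {Verb}; 2:stir {Det,Adj}; 3:braife {Conj,Adj}; 4:braife {Conj,Adj}; 5:zoisk {Adj}; 6:boxspia {Det}.
At position 4, choosing Adj makes rule 1 impossible to satisfy; hence Conj.
At position 2, choosing Adj makes rule 2 impossible to satisfy; hence Det.
At position 3, choosing Adj makes rule 2 impossible to satisfy; hence Conj.
The unique satisfying tagging is: Verb Det Conj Conj Adj Det.
Checking: rule 1 ok; rule 2 ok; rule 3 ok; rule 4 ok.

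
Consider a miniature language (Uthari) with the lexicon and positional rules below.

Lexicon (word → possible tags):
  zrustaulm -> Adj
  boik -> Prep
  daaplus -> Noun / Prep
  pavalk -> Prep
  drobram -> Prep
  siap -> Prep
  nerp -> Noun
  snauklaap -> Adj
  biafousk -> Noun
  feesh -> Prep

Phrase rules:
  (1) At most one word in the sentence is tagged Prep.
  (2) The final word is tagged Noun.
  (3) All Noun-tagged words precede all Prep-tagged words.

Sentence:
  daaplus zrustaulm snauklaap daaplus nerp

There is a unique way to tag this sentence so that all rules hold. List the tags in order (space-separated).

Candidates per position — 1:daaplus {Noun,Prep}; 2:zrustaulm {Adj}; 3:snauklaap {Adj}; 4:daaplus {Noun,Prep}; 5:nerp {Noun}.
If word 1 were Prep, no tagging could satisfy rule 3; so word 1 is Noun.
If word 4 were Prep, no tagging could satisfy rule 3; so word 4 is Noun.
That leaves exactly one tagging: Noun Adj Adj Noun Noun.
Verifying each rule — rule 1 ✓; rule 2 ✓; rule 3 ✓.

Noun Adj Adj Noun Noun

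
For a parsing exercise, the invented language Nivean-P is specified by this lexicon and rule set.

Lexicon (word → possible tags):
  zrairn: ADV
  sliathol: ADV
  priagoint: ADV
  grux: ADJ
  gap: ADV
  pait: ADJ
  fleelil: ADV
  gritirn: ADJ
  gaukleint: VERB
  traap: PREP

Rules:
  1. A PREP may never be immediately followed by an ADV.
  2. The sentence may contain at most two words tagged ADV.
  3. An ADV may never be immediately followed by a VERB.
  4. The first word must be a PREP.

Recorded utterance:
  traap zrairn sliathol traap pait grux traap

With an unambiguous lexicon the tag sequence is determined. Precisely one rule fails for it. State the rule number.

1

Fixed tagging: PREP ADV ADV PREP ADJ ADJ PREP.
Rule check: R1 fail, R2 pass, R3 pass, R4 pass.
Only rule 1 fails.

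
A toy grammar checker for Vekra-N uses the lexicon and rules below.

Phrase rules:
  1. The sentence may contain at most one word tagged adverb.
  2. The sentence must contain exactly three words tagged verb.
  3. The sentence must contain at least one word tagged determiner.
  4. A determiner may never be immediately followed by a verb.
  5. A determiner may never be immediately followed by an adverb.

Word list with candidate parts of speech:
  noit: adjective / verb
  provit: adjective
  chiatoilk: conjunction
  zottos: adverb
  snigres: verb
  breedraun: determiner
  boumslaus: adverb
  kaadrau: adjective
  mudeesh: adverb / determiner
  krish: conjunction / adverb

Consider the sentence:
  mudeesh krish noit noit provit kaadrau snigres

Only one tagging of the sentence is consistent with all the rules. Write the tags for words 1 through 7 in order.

Candidates per position — 1:mudeesh {adverb,determiner}; 2:krish {conjunction,adverb}; 3:noit {adjective,verb}; 4:noit {adjective,verb}; 5:provit {adjective}; 6:kaadrau {adjective}; 7:snigres {verb}.
If word 1 were adverb, no tagging could satisfy rule 3; so word 1 is determiner.
If word 2 were adverb, no tagging could satisfy rule 5; so word 2 is conjunction.
If word 3 were adjective, no tagging could satisfy rule 2; so word 3 is verb.
If word 4 were adjective, no tagging could satisfy rule 2; so word 4 is verb.
The only consistent sequence is: determiner conjunction verb verb adjective adjective verb.
Check: rule 1 satisfied; rule 2 satisfied; rule 3 satisfied; rule 4 satisfied; rule 5 satisfied.

determiner conjunction verb verb adjective adjective verb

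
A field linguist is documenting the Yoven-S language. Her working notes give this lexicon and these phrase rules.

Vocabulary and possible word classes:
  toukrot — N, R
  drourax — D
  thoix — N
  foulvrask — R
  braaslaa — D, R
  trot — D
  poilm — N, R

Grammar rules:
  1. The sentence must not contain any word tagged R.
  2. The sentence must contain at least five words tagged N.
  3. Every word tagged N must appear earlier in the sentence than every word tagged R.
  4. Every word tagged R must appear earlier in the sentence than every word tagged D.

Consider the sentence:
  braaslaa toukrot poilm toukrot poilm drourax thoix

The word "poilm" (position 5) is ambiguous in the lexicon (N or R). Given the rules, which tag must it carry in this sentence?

Candidates per position — 1:braaslaa {D,R}; 2:toukrot {N,R}; 3:poilm {N,R}; 4:toukrot {N,R}; 5:poilm {N,R}; 6:drourax {D}; 7:thoix {N}.
Position 1: R is ruled out by rule 1; that leaves D.
Position 2: R is ruled out by rule 1; that leaves N.
Position 3: R is ruled out by rule 1; that leaves N.
Position 4: R is ruled out by rule 1; that leaves N.
Position 5: R is ruled out by rule 1; that leaves N.
That leaves exactly one tagging: D N N N N D N.
Verifying each rule — rule 1 ok; rule 2 ok; rule 3 ok; rule 4 ok.

N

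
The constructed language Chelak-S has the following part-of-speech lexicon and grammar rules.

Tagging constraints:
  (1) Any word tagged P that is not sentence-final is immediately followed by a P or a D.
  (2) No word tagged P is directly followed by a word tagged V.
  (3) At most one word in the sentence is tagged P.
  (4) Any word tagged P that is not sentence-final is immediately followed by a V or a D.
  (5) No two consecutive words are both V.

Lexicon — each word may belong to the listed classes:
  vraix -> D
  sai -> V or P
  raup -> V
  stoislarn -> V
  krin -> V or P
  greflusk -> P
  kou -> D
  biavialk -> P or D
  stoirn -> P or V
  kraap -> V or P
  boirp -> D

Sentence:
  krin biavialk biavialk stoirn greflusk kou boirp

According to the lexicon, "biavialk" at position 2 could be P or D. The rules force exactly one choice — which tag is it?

Candidates per position — 1:krin {V,P}; 2:biavialk {P,D}; 3:biavialk {P,D}; 4:stoirn {P,V}; 5:greflusk {P}; 6:kou {D}; 7:boirp {D}.
Position 1: tagging it P would leave rule 3 unsatisfiable, so it must be V.
Position 2: tagging it P would leave rule 3 unsatisfiable, so it must be D.
Position 3: tagging it P would leave rule 3 unsatisfiable, so it must be D.
Position 4: tagging it P would leave rule 3 unsatisfiable, so it must be V.
The only consistent sequence is: V D D V P D D.
Checking: rule 1 satisfied; rule 2 satisfied; rule 3 satisfied; rule 4 satisfied; rule 5 satisfied.

D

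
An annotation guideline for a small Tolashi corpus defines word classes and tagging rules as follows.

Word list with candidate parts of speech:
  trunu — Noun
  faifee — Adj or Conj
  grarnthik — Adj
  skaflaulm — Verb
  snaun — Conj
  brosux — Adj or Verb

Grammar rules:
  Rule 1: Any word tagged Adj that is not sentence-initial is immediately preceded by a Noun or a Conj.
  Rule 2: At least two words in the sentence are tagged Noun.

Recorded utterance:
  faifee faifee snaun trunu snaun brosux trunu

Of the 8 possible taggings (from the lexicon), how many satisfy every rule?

Candidates per position — 1:faifee {Adj,Conj}; 2:faifee {Adj,Conj}; 3:snaun {Conj}; 4:trunu {Noun}; 5:snaun {Conj}; 6:brosux {Adj,Verb}; 7:trunu {Noun}.
There are 8 candidate sequences in total.
Checking each against the rules leaves 6 sequences.
Count = 6.

6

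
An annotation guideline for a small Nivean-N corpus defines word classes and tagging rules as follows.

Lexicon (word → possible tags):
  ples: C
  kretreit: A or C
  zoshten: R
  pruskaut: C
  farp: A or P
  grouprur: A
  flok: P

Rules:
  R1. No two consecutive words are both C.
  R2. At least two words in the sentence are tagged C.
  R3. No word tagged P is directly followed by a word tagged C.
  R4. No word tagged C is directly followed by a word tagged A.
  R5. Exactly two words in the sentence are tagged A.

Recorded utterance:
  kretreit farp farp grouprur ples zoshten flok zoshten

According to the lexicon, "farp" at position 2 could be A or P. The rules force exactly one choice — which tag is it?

Candidates per position — 1:kretreit {A,C}; 2:farp {A,P}; 3:farp {A,P}; 4:grouprur {A}; 5:ples {C}; 6:zoshten {R}; 7:flok {P}; 8:zoshten {R}.
If word 1 were A, no tagging could satisfy rule 2; so word 1 is C.
If word 2 were A, no tagging could satisfy rule 4; so word 2 is P.
If word 3 were P, no tagging could satisfy rule 5; so word 3 is A.
The unique satisfying tagging is: C P A A C R P R.
Rule-by-rule: rule 1 ✓; rule 2 ✓; rule 3 ✓; rule 4 ✓; rule 5 ✓.

P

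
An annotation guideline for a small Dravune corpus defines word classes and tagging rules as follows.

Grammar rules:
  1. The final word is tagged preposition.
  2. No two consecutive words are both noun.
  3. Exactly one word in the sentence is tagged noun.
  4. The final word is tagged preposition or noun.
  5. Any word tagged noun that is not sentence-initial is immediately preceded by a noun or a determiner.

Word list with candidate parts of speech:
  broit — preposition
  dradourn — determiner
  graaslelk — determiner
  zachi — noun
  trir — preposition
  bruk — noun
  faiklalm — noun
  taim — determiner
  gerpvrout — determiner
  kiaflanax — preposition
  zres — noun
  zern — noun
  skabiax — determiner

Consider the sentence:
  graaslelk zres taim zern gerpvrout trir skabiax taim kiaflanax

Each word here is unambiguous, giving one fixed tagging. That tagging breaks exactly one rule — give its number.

Fixed tagging: determiner noun determiner noun determiner preposition determiner determiner preposition.
Applying the rules: R1 holds, R2 holds, R3 violated, R4 holds, R5 holds.
Only rule 3 fails.

3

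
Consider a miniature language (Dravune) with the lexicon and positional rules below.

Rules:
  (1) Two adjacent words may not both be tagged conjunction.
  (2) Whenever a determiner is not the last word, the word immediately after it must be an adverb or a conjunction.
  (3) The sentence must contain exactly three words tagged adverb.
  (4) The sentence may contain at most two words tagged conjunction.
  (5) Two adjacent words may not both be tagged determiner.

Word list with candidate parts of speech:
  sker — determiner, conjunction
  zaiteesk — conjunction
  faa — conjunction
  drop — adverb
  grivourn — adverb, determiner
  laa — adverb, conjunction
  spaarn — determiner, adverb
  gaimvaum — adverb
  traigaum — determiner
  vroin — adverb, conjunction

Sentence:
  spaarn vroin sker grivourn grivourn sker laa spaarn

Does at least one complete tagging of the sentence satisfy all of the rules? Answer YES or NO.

YES

Candidates per position — 1:spaarn {determiner,adverb}; 2:vroin {adverb,conjunction}; 3:sker {determiner,conjunction}; 4:grivourn {adverb,determiner}; 5:grivourn {adverb,determiner}; 6:sker {determiner,conjunction}; 7:laa {adverb,conjunction}; 8:spaarn {determiner,adverb}.
One satisfying assignment: adverb conjunction determiner adverb determiner conjunction adverb determiner.
Rule-by-rule: rule 1 ok; rule 2 ok; rule 3 ok; rule 4 ok; rule 5 ok.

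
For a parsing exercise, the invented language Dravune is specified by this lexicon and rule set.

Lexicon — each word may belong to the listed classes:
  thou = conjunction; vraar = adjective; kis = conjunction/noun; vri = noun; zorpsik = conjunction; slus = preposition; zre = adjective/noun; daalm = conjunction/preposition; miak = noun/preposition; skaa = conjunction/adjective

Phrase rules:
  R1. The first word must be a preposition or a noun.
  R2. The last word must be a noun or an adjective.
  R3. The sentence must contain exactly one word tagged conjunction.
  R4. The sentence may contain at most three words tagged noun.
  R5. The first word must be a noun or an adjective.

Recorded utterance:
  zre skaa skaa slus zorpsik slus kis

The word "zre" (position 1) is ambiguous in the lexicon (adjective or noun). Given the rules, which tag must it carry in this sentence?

noun

Candidates per position — 1:zre {adjective,noun}; 2:skaa {conjunction,adjective}; 3:skaa {conjunction,adjective}; 4:slus {preposition}; 5:zorpsik {conjunction}; 6:slus {preposition}; 7:kis {conjunction,noun}.
At position 1, choosing adjective makes rule 1 impossible to satisfy; hence noun.
At position 2, choosing conjunction makes rule 3 impossible to satisfy; hence adjective.
At position 3, choosing conjunction makes rule 3 impossible to satisfy; hence adjective.
At position 7, choosing conjunction makes rule 2 impossible to satisfy; hence noun.
So the tagging must be: noun adjective adjective preposition conjunction preposition noun.
Verifying each rule — rule 1 satisfied; rule 2 satisfied; rule 3 satisfied; rule 4 satisfied; rule 5 satisfied.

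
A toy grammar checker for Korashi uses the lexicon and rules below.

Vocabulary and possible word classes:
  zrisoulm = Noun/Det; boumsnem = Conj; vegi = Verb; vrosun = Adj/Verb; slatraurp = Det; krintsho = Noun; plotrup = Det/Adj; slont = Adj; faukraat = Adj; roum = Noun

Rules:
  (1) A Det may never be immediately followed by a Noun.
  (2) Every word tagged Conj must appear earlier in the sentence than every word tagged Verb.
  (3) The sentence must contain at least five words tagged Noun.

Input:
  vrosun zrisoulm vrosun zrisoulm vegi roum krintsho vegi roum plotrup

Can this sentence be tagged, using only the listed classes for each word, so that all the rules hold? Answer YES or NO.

YES

Candidates per position — 1:vrosun {Adj,Verb}; 2:zrisoulm {Noun,Det}; 3:vrosun {Adj,Verb}; 4:zrisoulm {Noun,Det}; 5:vegi {Verb}; 6:roum {Noun}; 7:krintsho {Noun}; 8:vegi {Verb}; 9:roum {Noun}; 10:plotrup {Det,Adj}.
One satisfying assignment: Adj Noun Verb Noun Verb Noun Noun Verb Noun Adj.
Rule-by-rule: rule 1 ✓; rule 2 ✓; rule 3 ✓.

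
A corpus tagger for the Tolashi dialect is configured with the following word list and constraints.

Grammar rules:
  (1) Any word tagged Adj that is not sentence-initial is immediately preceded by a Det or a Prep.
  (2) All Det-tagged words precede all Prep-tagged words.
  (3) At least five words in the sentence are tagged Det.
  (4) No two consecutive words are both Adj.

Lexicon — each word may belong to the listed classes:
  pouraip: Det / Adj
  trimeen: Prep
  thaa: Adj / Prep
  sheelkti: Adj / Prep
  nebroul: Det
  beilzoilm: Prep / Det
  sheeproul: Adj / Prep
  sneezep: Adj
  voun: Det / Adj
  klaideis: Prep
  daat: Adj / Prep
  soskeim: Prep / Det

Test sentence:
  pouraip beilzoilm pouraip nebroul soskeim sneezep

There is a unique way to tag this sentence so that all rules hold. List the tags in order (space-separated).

Candidates per position — 1:pouraip {Det,Adj}; 2:beilzoilm {Prep,Det}; 3:pouraip {Det,Adj}; 4:nebroul {Det}; 5:soskeim {Prep,Det}; 6:sneezep {Adj}.
At position 1, choosing Adj makes rule 3 impossible to satisfy; hence Det.
At position 2, choosing Prep makes rule 2 impossible to satisfy; hence Det.
At position 3, choosing Adj makes rule 3 impossible to satisfy; hence Det.
At position 5, choosing Prep makes rule 3 impossible to satisfy; hence Det.
That leaves exactly one tagging: Det Det Det Det Det Adj.
Verifying each rule — rule 1 ok; rule 2 ok; rule 3 ok; rule 4 ok.

Det Det Det Det Det Adj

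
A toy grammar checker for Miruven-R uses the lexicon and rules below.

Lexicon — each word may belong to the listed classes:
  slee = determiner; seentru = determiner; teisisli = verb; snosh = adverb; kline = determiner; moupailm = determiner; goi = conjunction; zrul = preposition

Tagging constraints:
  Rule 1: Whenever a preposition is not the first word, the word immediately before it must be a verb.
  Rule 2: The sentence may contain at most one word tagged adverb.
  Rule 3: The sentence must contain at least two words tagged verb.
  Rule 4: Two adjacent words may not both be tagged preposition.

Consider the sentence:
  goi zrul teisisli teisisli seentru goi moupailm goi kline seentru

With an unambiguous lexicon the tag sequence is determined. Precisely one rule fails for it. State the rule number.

Fixed tagging: conjunction preposition verb verb determiner conjunction determiner conjunction determiner determiner.
Rule check: R1 violated, R2 holds, R3 holds, R4 holds.
Only rule 1 fails.

1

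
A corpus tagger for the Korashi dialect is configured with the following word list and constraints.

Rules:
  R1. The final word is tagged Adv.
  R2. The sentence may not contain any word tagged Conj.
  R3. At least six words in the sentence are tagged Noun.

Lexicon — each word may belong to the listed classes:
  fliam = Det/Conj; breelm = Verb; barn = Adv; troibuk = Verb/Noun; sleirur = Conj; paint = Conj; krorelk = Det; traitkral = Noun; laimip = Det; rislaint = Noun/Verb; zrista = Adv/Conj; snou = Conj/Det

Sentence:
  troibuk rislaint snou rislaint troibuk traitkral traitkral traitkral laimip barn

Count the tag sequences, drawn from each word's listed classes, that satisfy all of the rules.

Candidates per position — 1:troibuk {Verb,Noun}; 2:rislaint {Noun,Verb}; 3:snou {Conj,Det}; 4:rislaint {Noun,Verb}; 5:troibuk {Verb,Noun}; 6:traitkral {Noun}; 7:traitkral {Noun}; 8:traitkral {Noun}; 9:laimip {Det}; 10:barn {Adv}.
There are 32 candidate sequences in total.
The sequences that satisfy every rule: Verb Noun Det Noun Noun Noun Noun Noun Det Adv; Noun Noun Det Noun Verb Noun Noun Noun Det Adv; Noun Noun Det Noun Noun Noun Noun Noun Det Adv; Noun Noun Det Verb Noun Noun Noun Noun Det Adv; Noun Verb Det Noun Noun Noun Noun Noun Det Adv.
Count = 5.

5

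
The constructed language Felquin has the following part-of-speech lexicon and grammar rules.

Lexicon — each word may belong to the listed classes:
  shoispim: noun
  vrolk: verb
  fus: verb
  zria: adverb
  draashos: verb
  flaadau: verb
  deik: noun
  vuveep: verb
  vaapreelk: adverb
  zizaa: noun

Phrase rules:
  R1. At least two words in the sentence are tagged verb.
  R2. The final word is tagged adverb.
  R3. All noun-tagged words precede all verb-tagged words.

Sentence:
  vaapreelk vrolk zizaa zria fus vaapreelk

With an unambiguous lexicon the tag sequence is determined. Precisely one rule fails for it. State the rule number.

3

Fixed tagging: adverb verb noun adverb verb adverb.
Rule check: R1 pass, R2 pass, R3 fail.
Only rule 3 fails.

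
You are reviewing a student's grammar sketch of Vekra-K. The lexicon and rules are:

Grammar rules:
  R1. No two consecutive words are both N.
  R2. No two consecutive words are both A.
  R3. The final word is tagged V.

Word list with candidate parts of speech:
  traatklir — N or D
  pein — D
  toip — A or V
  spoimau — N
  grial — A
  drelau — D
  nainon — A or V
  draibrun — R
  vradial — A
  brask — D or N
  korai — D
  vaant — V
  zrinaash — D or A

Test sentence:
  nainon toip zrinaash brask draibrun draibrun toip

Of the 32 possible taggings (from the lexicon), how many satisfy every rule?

Candidates per position — 1:nainon {A,V}; 2:toip {A,V}; 3:zrinaash {D,A}; 4:brask {D,N}; 5:draibrun {R}; 6:draibrun {R}; 7:toip {A,V}.
There are 32 candidate sequences in total.
Checking each against the rules leaves 10 sequences.
Count = 10.

10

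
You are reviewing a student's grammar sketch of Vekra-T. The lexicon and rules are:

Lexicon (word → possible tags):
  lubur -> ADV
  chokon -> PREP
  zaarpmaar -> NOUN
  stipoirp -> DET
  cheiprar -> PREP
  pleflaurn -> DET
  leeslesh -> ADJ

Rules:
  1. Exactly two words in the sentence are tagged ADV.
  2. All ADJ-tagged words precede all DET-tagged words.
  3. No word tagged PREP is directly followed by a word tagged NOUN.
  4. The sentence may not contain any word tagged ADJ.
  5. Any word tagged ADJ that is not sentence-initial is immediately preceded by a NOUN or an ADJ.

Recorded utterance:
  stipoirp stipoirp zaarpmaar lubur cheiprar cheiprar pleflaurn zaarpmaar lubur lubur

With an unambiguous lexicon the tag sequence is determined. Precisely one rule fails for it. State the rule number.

Fixed tagging: DET DET NOUN ADV PREP PREP DET NOUN ADV ADV.
Checking each rule: R1 fail, R2 pass, R3 pass, R4 pass, R5 pass.
Only rule 1 fails.

1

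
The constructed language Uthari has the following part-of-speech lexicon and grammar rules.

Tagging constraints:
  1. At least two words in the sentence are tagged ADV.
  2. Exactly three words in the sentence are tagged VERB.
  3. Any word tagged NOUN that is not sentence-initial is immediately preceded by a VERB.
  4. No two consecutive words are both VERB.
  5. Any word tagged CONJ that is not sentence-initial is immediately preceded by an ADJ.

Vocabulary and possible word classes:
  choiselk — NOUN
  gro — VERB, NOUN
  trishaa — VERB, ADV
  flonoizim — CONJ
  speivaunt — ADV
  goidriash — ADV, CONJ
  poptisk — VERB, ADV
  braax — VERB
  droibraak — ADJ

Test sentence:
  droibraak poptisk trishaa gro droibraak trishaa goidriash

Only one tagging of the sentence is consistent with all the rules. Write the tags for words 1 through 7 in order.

ADJ VERB ADV VERB ADJ VERB ADV

Candidates per position — 1:droibraak {ADJ}; 2:poptisk {VERB,ADV}; 3:trishaa {VERB,ADV}; 4:gro {VERB,NOUN}; 5:droibraak {ADJ}; 6:trishaa {VERB,ADV}; 7:goidriash {ADV,CONJ}.
Word 7 cannot be CONJ — rule 5 would then fail for every completion. It is ADV.
The remaining ambiguous positions (2, 3, 4, 6) are resolved jointly — only one combination satisfies every rule.
So the tagging must be: ADJ VERB ADV VERB ADJ VERB ADV.
Verifying each rule — rule 1 ok; rule 2 ok; rule 3 ok; rule 4 ok; rule 5 ok.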